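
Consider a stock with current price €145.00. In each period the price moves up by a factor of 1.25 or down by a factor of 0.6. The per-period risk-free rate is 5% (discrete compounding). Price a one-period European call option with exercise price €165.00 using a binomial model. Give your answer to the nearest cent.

€10.71

Risk-neutral probability p = (1 + 0.05 − 0.6)/(1.25 − 0.6) = 0.4500/0.6500 = 0.6923
Terminal stock prices: S_u = 181.2, S_d = 87
Terminal payoffs (S − K): max(16.25, 0) = 16.25, max(-78, 0) = 0
Node 0 (S = 145): V_0 = 1/1.05·[0.6923·16.2500 + 0.3077·0.0000] = 10.7143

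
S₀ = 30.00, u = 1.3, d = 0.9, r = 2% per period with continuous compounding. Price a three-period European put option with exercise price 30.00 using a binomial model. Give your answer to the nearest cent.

Risk-neutral probability p = (e^0.02 − 0.9)/(1.3 − 0.9) = 0.1202/0.4000 = 0.3005
Terminal stock prices: S_uuu = 65.91, S_uud = 45.63, S_udd = 31.59, S_ddd = 21.87
Terminal payoffs (K − S): max(-35.91, 0) = 0, max(-15.63, 0) = 0, max(-1.59, 0) = 0, max(8.13, 0) = 8.13
Node uu (S = 50.7): V_uu = e^(−0.02)·[0.3005·0.0000 + 0.6995·0.0000] = 0.0000
Node ud (S = 35.1): V_ud = e^(−0.02)·[0.3005·0.0000 + 0.6995·0.0000] = 0.0000
Node dd (S = 24.3): V_dd = e^(−0.02)·[0.3005·0.0000 + 0.6995·8.1300] = 5.5743
Node u (S = 39): V_u = e^(−0.02)·[0.3005·0.0000 + 0.6995·0.0000] = 0.0000
Node d (S = 27): V_d = e^(−0.02)·[0.3005·0.0000 + 0.6995·5.5743] = 3.8220
Node 0 (S = 30): V_0 = e^(−0.02)·[0.3005·0.0000 + 0.6995·3.8220] = 2.6205

2.62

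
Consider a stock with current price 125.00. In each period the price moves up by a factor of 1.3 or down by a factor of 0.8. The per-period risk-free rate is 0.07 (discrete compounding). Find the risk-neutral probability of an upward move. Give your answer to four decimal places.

p = 0.5400

Risk-neutral probability p = (1 + 0.07 − 0.8)/(1.3 − 0.8) = 0.2700/0.5000 = 0.5400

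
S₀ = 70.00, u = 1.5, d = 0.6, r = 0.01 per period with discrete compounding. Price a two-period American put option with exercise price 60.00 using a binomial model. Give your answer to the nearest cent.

Risk-neutral probability p = (1 + 0.01 − 0.6)/(1.5 − 0.6) = 0.4100/0.9000 = 0.4556
Terminal stock prices: S_uu = 157.5, S_ud = 63, S_dd = 25.2
Terminal payoffs (K − S): max(-97.5, 0) = 0, max(-3, 0) = 0, max(34.8, 0) = 34.8
Node u (S = 105): continuation = 1/1.01·[0.4556·0.0000 + 0.5444·0.0000] = 0.0000; exercise value = 0.0000 ≤ continuation, so V_u = 0.0000
Node d (S = 42): continuation = 1/1.01·[0.4556·0.0000 + 0.5444·34.8000] = 18.7591; exercise value = 18.0000 ≤ continuation, so V_d = 18.7591
Node 0 (S = 70): continuation = 1/1.01·[0.4556·0.0000 + 0.5444·18.7591] = 10.1122; exercise value = 0.0000 ≤ continuation, so V_0 = 10.1122

10.11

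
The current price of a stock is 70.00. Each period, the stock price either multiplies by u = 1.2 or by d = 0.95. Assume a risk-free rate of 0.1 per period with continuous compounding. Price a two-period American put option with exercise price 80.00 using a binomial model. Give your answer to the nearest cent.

10.00

Risk-neutral probability p = (e^0.1 − 0.95)/(1.2 − 0.95) = 0.1552/0.2500 = 0.6207
Terminal stock prices: S_uu = 100.8, S_ud = 79.8, S_dd = 63.17
Terminal payoffs (K − S): max(-20.8, 0) = 0, max(0.2, 0) = 0.2, max(16.83, 0) = 16.83
Node u (S = 84): continuation = e^(−0.1)·[0.6207·0.0000 + 0.3793·0.2000] = 0.0686; exercise value = 0.0000 ≤ continuation, so V_u = 0.0686
Node d (S = 66.5): continuation = e^(−0.1)·[0.6207·0.2000 + 0.3793·16.8250] = 5.8870; exercise value = 13.5000 > continuation, so V_d = 13.5000 (exercise)
Node 0 (S = 70): continuation = e^(−0.1)·[0.6207·0.0686 + 0.3793·13.5000] = 4.6720; exercise value = 10.0000 > continuation, so V_0 = 10.0000 (exercise)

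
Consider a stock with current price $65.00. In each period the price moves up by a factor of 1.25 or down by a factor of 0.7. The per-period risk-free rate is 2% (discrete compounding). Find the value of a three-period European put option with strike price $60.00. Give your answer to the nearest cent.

$8.40

Risk-neutral probability p = (1 + 0.02 − 0.7)/(1.25 − 0.7) = 0.3200/0.5500 = 0.5818
Terminal stock prices: S_uuu = 127, S_uud = 71.09, S_udd = 39.81, S_ddd = 22.29
Terminal payoffs (K − S): max(-66.95, 0) = 0, max(-11.09, 0) = 0, max(20.19, 0) = 20.19, max(37.71, 0) = 37.71
Node uu (S = 101.6): V_uu = 1/1.02·[0.5818·0.0000 + 0.4182·0.0000] = 0.0000
Node ud (S = 56.87): V_ud = 1/1.02·[0.5818·0.0000 + 0.4182·20.1875] = 8.2765
Node dd (S = 31.85): V_dd = 1/1.02·[0.5818·20.1875 + 0.4182·37.7050] = 26.9735
Node u (S = 81.25): V_u = 1/1.02·[0.5818·0.0000 + 0.4182·8.2765] = 3.3932
Node d (S = 45.5): V_d = 1/1.02·[0.5818·8.2765 + 0.4182·26.9735] = 15.7797
Node 0 (S = 65): V_0 = 1/1.02·[0.5818·3.3932 + 0.4182·15.7797] = 8.4049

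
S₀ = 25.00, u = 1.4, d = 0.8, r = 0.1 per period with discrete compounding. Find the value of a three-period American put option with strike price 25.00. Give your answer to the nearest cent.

Risk-neutral probability p = (1 + 0.1 − 0.8)/(1.4 − 0.8) = 0.3000/0.6000 = 0.5000
Terminal stock prices: S_uuu = 68.6, S_uud = 39.2, S_udd = 22.4, S_ddd = 12.8
Terminal payoffs (K − S): max(-43.6, 0) = 0, max(-14.2, 0) = 0, max(2.6, 0) = 2.6, max(12.2, 0) = 12.2
Node uu (S = 49): continuation = 1/1.1·[0.5000·0.0000 + 0.5000·0.0000] = 0.0000; exercise value = 0.0000 ≤ continuation, so V_uu = 0.0000
Node ud (S = 28): continuation = 1/1.1·[0.5000·0.0000 + 0.5000·2.6000] = 1.1818; exercise value = 0.0000 ≤ continuation, so V_ud = 1.1818
Node dd (S = 16): continuation = 1/1.1·[0.5000·2.6000 + 0.5000·12.2000] = 6.7273; exercise value = 9.0000 > continuation, so V_dd = 9.0000 (exercise)
Node u (S = 35): continuation = 1/1.1·[0.5000·0.0000 + 0.5000·1.1818] = 0.5372; exercise value = 0.0000 ≤ continuation, so V_u = 0.5372
Node d (S = 20): continuation = 1/1.1·[0.5000·1.1818 + 0.5000·9.0000] = 4.6281; exercise value = 5.0000 > continuation, so V_d = 5.0000 (exercise)
Node 0 (S = 25): continuation = 1/1.1·[0.5000·0.5372 + 0.5000·5.0000] = 2.5169; exercise value = 0.0000 ≤ continuation, so V_0 = 2.5169

2.52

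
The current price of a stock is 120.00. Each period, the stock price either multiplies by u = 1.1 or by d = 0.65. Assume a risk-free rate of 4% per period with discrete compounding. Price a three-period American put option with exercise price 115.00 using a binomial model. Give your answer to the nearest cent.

9.70

Risk-neutral probability p = (1 + 0.04 − 0.65)/(1.1 − 0.65) = 0.3900/0.4500 = 0.8667
Terminal stock prices: S_uuu = 159.7, S_uud = 94.38, S_udd = 55.77, S_ddd = 32.95
Terminal payoffs (K − S): max(-44.72, 0) = 0, max(20.62, 0) = 20.62, max(59.23, 0) = 59.23, max(82.05, 0) = 82.05
Node uu (S = 145.2): continuation = 1/1.04·[0.8667·0.0000 + 0.1333·20.6200] = 2.6436; exercise value = 0.0000 ≤ continuation, so V_uu = 2.6436
Node ud (S = 85.8): continuation = 1/1.04·[0.8667·20.6200 + 0.1333·59.2300] = 24.7769; exercise value = 29.2000 > continuation, so V_ud = 29.2000 (exercise)
Node dd (S = 50.7): continuation = 1/1.04·[0.8667·59.2300 + 0.1333·82.0450] = 59.8769; exercise value = 64.3000 > continuation, so V_dd = 64.3000 (exercise)
Node u (S = 132): continuation = 1/1.04·[0.8667·2.6436 + 0.1333·29.2000] = 5.9466; exercise value = 0.0000 ≤ continuation, so V_u = 5.9466
Node d (S = 78): continuation = 1/1.04·[0.8667·29.2000 + 0.1333·64.3000] = 32.5769; exercise value = 37.0000 > continuation, so V_d = 37.0000 (exercise)
Node 0 (S = 120): continuation = 1/1.04·[0.8667·5.9466 + 0.1333·37.0000] = 9.6991; exercise value = 0.0000 ≤ continuation, so V_0 = 9.6991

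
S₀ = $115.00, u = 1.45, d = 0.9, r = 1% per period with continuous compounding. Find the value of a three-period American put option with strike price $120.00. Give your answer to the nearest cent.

$17.96

Risk-neutral probability p = (e^0.01 − 0.9)/(1.45 − 0.9) = 0.1101/0.5500 = 0.2001
Terminal stock prices: S_uuu = 350.6, S_uud = 217.6, S_udd = 135.1, S_ddd = 83.84
Terminal payoffs (K − S): max(-230.6, 0) = 0, max(-97.61, 0) = 0, max(-15.07, 0) = 0, max(36.16, 0) = 36.16
Node uu (S = 241.8): continuation = e^(−0.01)·[0.2001·0.0000 + 0.7999·0.0000] = 0.0000; exercise value = 0.0000 ≤ continuation, so V_uu = 0.0000
Node ud (S = 150.1): continuation = e^(−0.01)·[0.2001·0.0000 + 0.7999·0.0000] = 0.0000; exercise value = 0.0000 ≤ continuation, so V_ud = 0.0000
Node dd (S = 93.15): continuation = e^(−0.01)·[0.2001·0.0000 + 0.7999·36.1650] = 28.6409; exercise value = 26.8500 ≤ continuation, so V_dd = 28.6409
Node u (S = 166.8): continuation = e^(−0.01)·[0.2001·0.0000 + 0.7999·0.0000] = 0.0000; exercise value = 0.0000 ≤ continuation, so V_u = 0.0000
Node d (S = 103.5): continuation = e^(−0.01)·[0.2001·0.0000 + 0.7999·28.6409] = 22.6821; exercise value = 16.5000 ≤ continuation, so V_d = 22.6821
Node 0 (S = 115): continuation = e^(−0.01)·[0.2001·0.0000 + 0.7999·22.6821] = 17.9631; exercise value = 5.0000 ≤ continuation, so V_0 = 17.9631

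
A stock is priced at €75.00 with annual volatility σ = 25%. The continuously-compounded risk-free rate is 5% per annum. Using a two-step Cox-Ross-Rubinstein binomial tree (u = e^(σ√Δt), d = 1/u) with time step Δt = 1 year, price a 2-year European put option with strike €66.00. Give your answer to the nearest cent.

CRR parameters: u = e^(σ√Δt) = e^(0.25·√1) = 1.2840, d = 1/u = 0.7788
Per-period rate: rΔt = 0.05·1 = 0.05, so R = e^0.05 = 1.0513
Risk-neutral probability p = (e^0.05 − 0.7788)/(1.2840 − 0.7788) = 0.2725/0.5052 = 0.5393
Terminal stock prices: S_uu = 123.7, S_ud = 75, S_dd = 45.49
Terminal payoffs (K − S): max(-57.65, 0) = 0, max(-9, 0) = 0, max(20.51, 0) = 20.51
Node u (S = 96.3): V_u = e^(−0.05)·[0.5393·0.0000 + 0.4607·0.0000] = 0.0000
Node d (S = 58.41): V_d = e^(−0.05)·[0.5393·0.0000 + 0.4607·20.5102] = 8.9881
Node 0 (S = 75): V_0 = e^(−0.05)·[0.5393·0.0000 + 0.4607·8.9881] = 3.9388

€3.94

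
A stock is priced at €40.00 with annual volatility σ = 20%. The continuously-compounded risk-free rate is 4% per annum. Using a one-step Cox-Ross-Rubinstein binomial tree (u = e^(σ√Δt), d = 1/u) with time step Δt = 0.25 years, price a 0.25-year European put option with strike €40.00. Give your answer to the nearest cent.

CRR parameters: u = e^(σ√Δt) = e^(0.2·√0.25) = 1.1052, d = 1/u = 0.9048
Per-period rate: rΔt = 0.04·0.25 = 0.01, so R = e^0.01 = 1.0101
Risk-neutral probability p = (e^0.01 − 0.9048)/(1.1052 − 0.9048) = 0.1052/0.2003 = 0.5252
Terminal stock prices: S_u = 44.21, S_d = 36.19
Terminal payoffs (K − S): max(-4.207, 0) = 0, max(3.807, 0) = 3.807
Node 0 (S = 40): V_0 = e^(−0.01)·[0.5252·0.0000 + 0.4748·3.8065] = 1.7894

€1.79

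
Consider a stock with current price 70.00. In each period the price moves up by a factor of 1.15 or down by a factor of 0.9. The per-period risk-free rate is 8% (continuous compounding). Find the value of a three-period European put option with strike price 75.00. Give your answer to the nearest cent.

Risk-neutral probability p = (e^0.08 − 0.9)/(1.15 − 0.9) = 0.1833/0.2500 = 0.7331
Terminal stock prices: S_uuu = 106.5, S_uud = 83.32, S_udd = 65.2, S_ddd = 51.03
Terminal payoffs (K − S): max(-31.46, 0) = 0, max(-8.317, 0) = 0, max(9.795, 0) = 9.795, max(23.97, 0) = 23.97
Node uu (S = 92.57): V_uu = e^(−0.08)·[0.7331·0.0000 + 0.2669·0.0000] = 0.0000
Node ud (S = 72.45): V_ud = e^(−0.08)·[0.7331·0.0000 + 0.2669·9.7950] = 2.4129
Node dd (S = 56.7): V_dd = e^(−0.08)·[0.7331·9.7950 + 0.2669·23.9700] = 12.5337
Node u (S = 80.5): V_u = e^(−0.08)·[0.7331·0.0000 + 0.2669·2.4129] = 0.5944
Node d (S = 63): V_d = e^(−0.08)·[0.7331·2.4129 + 0.2669·12.5337] = 4.7205
Node 0 (S = 70): V_0 = e^(−0.08)·[0.7331·0.5944 + 0.2669·4.7205] = 1.5651

1.57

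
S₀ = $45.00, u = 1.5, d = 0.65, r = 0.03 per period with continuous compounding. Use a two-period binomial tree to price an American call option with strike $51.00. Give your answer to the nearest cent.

Risk-neutral probability p = (e^0.03 − 0.65)/(1.5 − 0.65) = 0.3805/0.8500 = 0.4476
Terminal stock prices: S_uu = 101.2, S_ud = 43.88, S_dd = 19.01
Terminal payoffs (S − K): max(50.25, 0) = 50.25, max(-7.125, 0) = 0, max(-31.99, 0) = 0
Node u (S = 67.5): continuation = e^(−0.03)·[0.4476·50.2500 + 0.5524·0.0000] = 21.8269; exercise value = 16.5000 ≤ continuation, so V_u = 21.8269
Node d (S = 29.25): continuation = e^(−0.03)·[0.4476·0.0000 + 0.5524·0.0000] = 0.0000; exercise value = 0.0000 ≤ continuation, so V_d = 0.0000
Node 0 (S = 45): continuation = e^(−0.03)·[0.4476·21.8269 + 0.5524·0.0000] = 9.4808; exercise value = 0.0000 ≤ continuation, so V_0 = 9.4808

$9.48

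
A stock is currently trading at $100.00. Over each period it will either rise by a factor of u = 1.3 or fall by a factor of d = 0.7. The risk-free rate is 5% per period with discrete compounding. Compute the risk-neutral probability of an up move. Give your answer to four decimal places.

Risk-neutral probability p = (1 + 0.05 − 0.7)/(1.3 − 0.7) = 0.3500/0.6000 = 0.5833

p = 0.5833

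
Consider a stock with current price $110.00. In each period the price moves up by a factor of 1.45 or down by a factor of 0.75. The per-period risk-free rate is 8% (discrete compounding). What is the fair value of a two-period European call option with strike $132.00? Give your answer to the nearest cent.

Risk-neutral probability p = (1 + 0.08 − 0.75)/(1.45 − 0.75) = 0.3300/0.7000 = 0.4714
Terminal stock prices: S_uu = 231.3, S_ud = 119.6, S_dd = 61.88
Terminal payoffs (S − K): max(99.28, 0) = 99.28, max(-12.38, 0) = 0, max(-70.12, 0) = 0
Node u (S = 159.5): V_u = 1/1.08·[0.4714·99.2750 + 0.5286·0.0000] = 43.3343
Node d (S = 82.5): V_d = 1/1.08·[0.4714·0.0000 + 0.5286·0.0000] = 0.0000
Node 0 (S = 110): V_0 = 1/1.08·[0.4714·43.3343 + 0.5286·0.0000] = 18.9158

$18.92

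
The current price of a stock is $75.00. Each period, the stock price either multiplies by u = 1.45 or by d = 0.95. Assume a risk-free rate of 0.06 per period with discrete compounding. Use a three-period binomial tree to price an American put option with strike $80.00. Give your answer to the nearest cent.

Risk-neutral probability p = (1 + 0.06 − 0.95)/(1.45 − 0.95) = 0.1100/0.5000 = 0.2200
Terminal stock prices: S_uuu = 228.6, S_uud = 149.8, S_udd = 98.15, S_ddd = 64.3
Terminal payoffs (K − S): max(-148.6, 0) = 0, max(-69.8, 0) = 0, max(-18.15, 0) = 0, max(15.7, 0) = 15.7
Node uu (S = 157.7): continuation = 1/1.06·[0.2200·0.0000 + 0.7800·0.0000] = 0.0000; exercise value = 0.0000 ≤ continuation, so V_uu = 0.0000
Node ud (S = 103.3): continuation = 1/1.06·[0.2200·0.0000 + 0.7800·0.0000] = 0.0000; exercise value = 0.0000 ≤ continuation, so V_ud = 0.0000
Node dd (S = 67.69): continuation = 1/1.06·[0.2200·0.0000 + 0.7800·15.6969] = 11.5505; exercise value = 12.3125 > continuation, so V_dd = 12.3125 (exercise)
Node u (S = 108.8): continuation = 1/1.06·[0.2200·0.0000 + 0.7800·0.0000] = 0.0000; exercise value = 0.0000 ≤ continuation, so V_u = 0.0000
Node d (S = 71.25): continuation = 1/1.06·[0.2200·0.0000 + 0.7800·12.3125] = 9.0601; exercise value = 8.7500 ≤ continuation, so V_d = 9.0601
Node 0 (S = 75): continuation = 1/1.06·[0.2200·0.0000 + 0.7800·9.0601] = 6.6669; exercise value = 5.0000 ≤ continuation, so V_0 = 6.6669

$6.67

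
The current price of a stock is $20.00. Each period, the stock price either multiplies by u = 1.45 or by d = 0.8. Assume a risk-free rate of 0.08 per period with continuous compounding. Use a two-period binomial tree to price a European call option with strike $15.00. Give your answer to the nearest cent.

$7.81

Risk-neutral probability p = (e^0.08 − 0.8)/(1.45 − 0.8) = 0.2833/0.6500 = 0.4358
Terminal stock prices: S_uu = 42.05, S_ud = 23.2, S_dd = 12.8
Terminal payoffs (S − K): max(27.05, 0) = 27.05, max(8.2, 0) = 8.2, max(-2.2, 0) = 0
Node u (S = 29): V_u = e^(−0.08)·[0.4358·27.0500 + 0.5642·8.2000] = 15.1533
Node d (S = 16): V_d = e^(−0.08)·[0.4358·8.2000 + 0.5642·0.0000] = 3.2990
Node 0 (S = 20): V_0 = e^(−0.08)·[0.4358·15.1533 + 0.5642·3.2990] = 7.8146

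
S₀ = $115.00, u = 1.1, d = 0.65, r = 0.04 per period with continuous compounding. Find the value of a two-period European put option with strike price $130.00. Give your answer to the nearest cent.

Risk-neutral probability p = (e^0.04 − 0.65)/(1.1 − 0.65) = 0.3908/0.4500 = 0.8685
Terminal stock prices: S_uu = 139.2, S_ud = 82.23, S_dd = 48.59
Terminal payoffs (K − S): max(-9.15, 0) = 0, max(47.77, 0) = 47.77, max(81.41, 0) = 81.41
Node u (S = 126.5): V_u = e^(−0.04)·[0.8685·0.0000 + 0.1315·47.7750] = 6.0375
Node d (S = 74.75): V_d = e^(−0.04)·[0.8685·47.7750 + 0.1315·81.4125] = 50.1526
Node 0 (S = 115): V_0 = e^(−0.04)·[0.8685·6.0375 + 0.1315·50.1526] = 11.3758

$11.38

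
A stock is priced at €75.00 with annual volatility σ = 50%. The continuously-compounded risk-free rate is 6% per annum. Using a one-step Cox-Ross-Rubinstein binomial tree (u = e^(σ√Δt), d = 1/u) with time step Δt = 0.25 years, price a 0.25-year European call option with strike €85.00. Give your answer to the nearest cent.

€5.21

CRR parameters: u = e^(σ√Δt) = e^(0.5·√0.25) = 1.2840, d = 1/u = 0.7788
Per-period rate: rΔt = 0.06·0.25 = 0.015, so R = e^0.015 = 1.0151
Risk-neutral probability p = (e^0.015 − 0.7788)/(1.2840 − 0.7788) = 0.2363/0.5052 = 0.4677
Terminal stock prices: S_u = 96.3, S_d = 58.41
Terminal payoffs (S − K): max(11.3, 0) = 11.3, max(-26.59, 0) = 0
Node 0 (S = 75): V_0 = e^(−0.015)·[0.4677·11.3019 + 0.5323·0.0000] = 5.2076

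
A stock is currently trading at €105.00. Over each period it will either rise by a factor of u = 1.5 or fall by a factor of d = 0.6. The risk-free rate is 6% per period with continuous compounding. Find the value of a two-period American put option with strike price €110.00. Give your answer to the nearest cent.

€24.98

Risk-neutral probability p = (e^0.06 − 0.6)/(1.5 − 0.6) = 0.4618/0.9000 = 0.5132
Terminal stock prices: S_uu = 236.2, S_ud = 94.5, S_dd = 37.8
Terminal payoffs (K − S): max(-126.2, 0) = 0, max(15.5, 0) = 15.5, max(72.2, 0) = 72.2
Node u (S = 157.5): continuation = e^(−0.06)·[0.5132·0.0000 + 0.4868·15.5000] = 7.1067; exercise value = 0.0000 ≤ continuation, so V_u = 7.1067
Node d (S = 63): continuation = e^(−0.06)·[0.5132·15.5000 + 0.4868·72.2000] = 40.5941; exercise value = 47.0000 > continuation, so V_d = 47.0000 (exercise)
Node 0 (S = 105): continuation = e^(−0.06)·[0.5132·7.1067 + 0.4868·47.0000] = 24.9838; exercise value = 5.0000 ≤ continuation, so V_0 = 24.9838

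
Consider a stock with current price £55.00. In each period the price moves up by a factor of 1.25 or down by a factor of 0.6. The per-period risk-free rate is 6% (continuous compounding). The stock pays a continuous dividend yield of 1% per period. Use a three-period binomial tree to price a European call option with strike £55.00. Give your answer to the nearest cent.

Per-period risk-free factor R = e^0.06 = 1.0618; dividend-adjusted growth = e^(0.06−0.01) = 1.0513.
Risk-neutral probability p = (1.0513 − 0.6)/(1.25 − 0.6) = 0.4513/0.6500 = 0.6943
Terminal stock prices: S_uuu = 107.4, S_uud = 51.56, S_udd = 24.75, S_ddd = 11.88
Terminal payoffs (S − K): max(52.42, 0) = 52.42, max(-3.438, 0) = 0, max(-30.25, 0) = 0, max(-43.12, 0) = 0
Node uu (S = 85.94): V_uu = e^(−0.06)·[0.6943·52.4219 + 0.3057·0.0000] = 34.2751
Node ud (S = 41.25): V_ud = e^(−0.06)·[0.6943·0.0000 + 0.3057·0.0000] = 0.0000
Node dd (S = 19.8): V_dd = e^(−0.06)·[0.6943·0.0000 + 0.3057·0.0000] = 0.0000
Node u (S = 68.75): V_u = e^(−0.06)·[0.6943·34.2751 + 0.3057·0.0000] = 22.4102
Node d (S = 33): V_d = e^(−0.06)·[0.6943·0.0000 + 0.3057·0.0000] = 0.0000
Node 0 (S = 55): V_0 = e^(−0.06)·[0.6943·22.4102 + 0.3057·0.0000] = 14.6525

£14.65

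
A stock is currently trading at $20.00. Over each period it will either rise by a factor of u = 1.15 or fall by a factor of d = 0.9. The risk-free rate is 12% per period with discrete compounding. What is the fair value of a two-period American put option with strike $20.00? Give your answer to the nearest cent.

Risk-neutral probability p = (1 + 0.12 − 0.9)/(1.15 − 0.9) = 0.2200/0.2500 = 0.8800
Terminal stock prices: S_uu = 26.45, S_ud = 20.7, S_dd = 16.2
Terminal payoffs (K − S): max(-6.45, 0) = 0, max(-0.7, 0) = 0, max(3.8, 0) = 3.8
Node u (S = 23): continuation = 1/1.12·[0.8800·0.0000 + 0.1200·0.0000] = 0.0000; exercise value = 0.0000 ≤ continuation, so V_u = 0.0000
Node d (S = 18): continuation = 1/1.12·[0.8800·0.0000 + 0.1200·3.8000] = 0.4071; exercise value = 2.0000 > continuation, so V_d = 2.0000 (exercise)
Node 0 (S = 20): continuation = 1/1.12·[0.8800·0.0000 + 0.1200·2.0000] = 0.2143; exercise value = 0.0000 ≤ continuation, so V_0 = 0.2143

$0.21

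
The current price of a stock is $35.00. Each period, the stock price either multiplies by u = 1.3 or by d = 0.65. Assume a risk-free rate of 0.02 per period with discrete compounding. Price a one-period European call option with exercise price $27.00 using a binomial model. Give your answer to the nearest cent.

$10.32

Risk-neutral probability p = (1 + 0.02 − 0.65)/(1.3 − 0.65) = 0.3700/0.6500 = 0.5692
Terminal stock prices: S_u = 45.5, S_d = 22.75
Terminal payoffs (S − K): max(18.5, 0) = 18.5, max(-4.25, 0) = 0
Node 0 (S = 35): V_0 = 1/1.02·[0.5692·18.5000 + 0.4308·0.0000] = 10.3243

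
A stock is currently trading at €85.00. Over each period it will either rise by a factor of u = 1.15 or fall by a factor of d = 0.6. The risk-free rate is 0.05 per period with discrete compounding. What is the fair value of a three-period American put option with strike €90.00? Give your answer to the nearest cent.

Risk-neutral probability p = (1 + 0.05 − 0.6)/(1.15 − 0.6) = 0.4500/0.5500 = 0.8182
Terminal stock prices: S_uuu = 129.3, S_uud = 67.45, S_udd = 35.19, S_ddd = 18.36
Terminal payoffs (K − S): max(-39.27, 0) = 0, max(22.55, 0) = 22.55, max(54.81, 0) = 54.81, max(71.64, 0) = 71.64
Node uu (S = 112.4): continuation = 1/1.05·[0.8182·0.0000 + 0.1818·22.5525] = 3.9052; exercise value = 0.0000 ≤ continuation, so V_uu = 3.9052
Node ud (S = 58.65): continuation = 1/1.05·[0.8182·22.5525 + 0.1818·54.8100] = 27.0643; exercise value = 31.3500 > continuation, so V_ud = 31.3500 (exercise)
Node dd (S = 30.6): continuation = 1/1.05·[0.8182·54.8100 + 0.1818·71.6400] = 55.1143; exercise value = 59.4000 > continuation, so V_dd = 59.4000 (exercise)
Node u (S = 97.75): continuation = 1/1.05·[0.8182·3.9052 + 0.1818·31.3500] = 8.4716; exercise value = 0.0000 ≤ continuation, so V_u = 8.4716
Node d (S = 51): continuation = 1/1.05·[0.8182·31.3500 + 0.1818·59.4000] = 34.7143; exercise value = 39.0000 > continuation, so V_d = 39.0000 (exercise)
Node 0 (S = 85): continuation = 1/1.05·[0.8182·8.4716 + 0.1818·39.0000] = 13.3545; exercise value = 5.0000 ≤ continuation, so V_0 = 13.3545

€13.35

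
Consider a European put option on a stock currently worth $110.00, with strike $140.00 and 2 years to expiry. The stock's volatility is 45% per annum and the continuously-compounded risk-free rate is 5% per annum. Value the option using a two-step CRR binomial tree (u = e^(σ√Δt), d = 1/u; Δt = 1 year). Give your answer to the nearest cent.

$40.01

CRR parameters: u = e^(σ√Δt) = e^(0.45·√1) = 1.5683, d = 1/u = 0.6376
Per-period rate: rΔt = 0.05·1 = 0.05, so R = e^0.05 = 1.0513
Risk-neutral probability p = (e^0.05 − 0.6376)/(1.5683 − 0.6376) = 0.4136/0.9307 = 0.4445
Terminal stock prices: S_uu = 270.6, S_ud = 110, S_dd = 44.72
Terminal payoffs (K − S): max(-130.6, 0) = 0, max(30, 0) = 30, max(95.28, 0) = 95.28
Node u (S = 172.5): V_u = e^(−0.05)·[0.4445·0.0000 + 0.5555·30.0000] = 15.8537
Node d (S = 70.14): V_d = e^(−0.05)·[0.4445·30.0000 + 0.5555·95.2773] = 63.0330
Node 0 (S = 110): V_0 = e^(−0.05)·[0.4445·15.8537 + 0.5555·63.0330] = 40.0126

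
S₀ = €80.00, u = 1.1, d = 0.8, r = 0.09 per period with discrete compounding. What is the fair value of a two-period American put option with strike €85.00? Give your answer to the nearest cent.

€5.00

Risk-neutral probability p = (1 + 0.09 − 0.8)/(1.1 − 0.8) = 0.2900/0.3000 = 0.9667
Terminal stock prices: S_uu = 96.8, S_ud = 70.4, S_dd = 51.2
Terminal payoffs (K − S): max(-11.8, 0) = 0, max(14.6, 0) = 14.6, max(33.8, 0) = 33.8
Node u (S = 88): continuation = 1/1.09·[0.9667·0.0000 + 0.0333·14.6000] = 0.4465; exercise value = 0.0000 ≤ continuation, so V_u = 0.4465
Node d (S = 64): continuation = 1/1.09·[0.9667·14.6000 + 0.0333·33.8000] = 13.9817; exercise value = 21.0000 > continuation, so V_d = 21.0000 (exercise)
Node 0 (S = 80): continuation = 1/1.09·[0.9667·0.4465 + 0.0333·21.0000] = 1.0382; exercise value = 5.0000 > continuation, so V_0 = 5.0000 (exercise)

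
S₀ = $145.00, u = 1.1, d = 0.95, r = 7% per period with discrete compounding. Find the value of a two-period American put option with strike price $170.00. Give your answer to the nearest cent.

$25.00

Risk-neutral probability p = (1 + 0.07 − 0.95)/(1.1 − 0.95) = 0.1200/0.1500 = 0.8000
Terminal stock prices: S_uu = 175.5, S_ud = 151.5, S_dd = 130.9
Terminal payoffs (K − S): max(-5.45, 0) = 0, max(18.47, 0) = 18.47, max(39.14, 0) = 39.14
Node u (S = 159.5): continuation = 1/1.07·[0.8000·0.0000 + 0.2000·18.4750] = 3.4533; exercise value = 10.5000 > continuation, so V_u = 10.5000 (exercise)
Node d (S = 137.8): continuation = 1/1.07·[0.8000·18.4750 + 0.2000·39.1375] = 21.1285; exercise value = 32.2500 > continuation, so V_d = 32.2500 (exercise)
Node 0 (S = 145): continuation = 1/1.07·[0.8000·10.5000 + 0.2000·32.2500] = 13.8785; exercise value = 25.0000 > continuation, so V_0 = 25.0000 (exercise)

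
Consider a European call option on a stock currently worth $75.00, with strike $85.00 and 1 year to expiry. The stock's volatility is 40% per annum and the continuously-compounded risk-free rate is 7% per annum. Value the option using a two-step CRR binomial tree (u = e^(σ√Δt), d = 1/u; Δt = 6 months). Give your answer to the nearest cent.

$10.61

CRR parameters: u = e^(σ√Δt) = e^(0.4·√0.5) = 1.3269, d = 1/u = 0.7536
Per-period rate: rΔt = 0.07·0.5 = 0.035, so R = e^0.035 = 1.0356
Risk-neutral probability p = (e^0.035 − 0.7536)/(1.3269 − 0.7536) = 0.2820/0.5733 = 0.4919
Terminal stock prices: S_uu = 132, S_ud = 75, S_dd = 42.6
Terminal payoffs (S − K): max(47.05, 0) = 47.05, max(-10, 0) = 0, max(-42.4, 0) = 0
Node u (S = 99.52): V_u = e^(−0.035)·[0.4919·47.0491 + 0.5081·0.0000] = 22.3471
Node d (S = 56.52): V_d = e^(−0.035)·[0.4919·0.0000 + 0.5081·0.0000] = 0.0000
Node 0 (S = 75): V_0 = e^(−0.035)·[0.4919·22.3471 + 0.5081·0.0000] = 10.6143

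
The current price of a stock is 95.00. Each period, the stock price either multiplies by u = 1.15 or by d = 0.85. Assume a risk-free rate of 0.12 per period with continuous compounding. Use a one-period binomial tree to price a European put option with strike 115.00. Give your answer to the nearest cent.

Risk-neutral probability p = (e^0.12 − 0.85)/(1.15 − 0.85) = 0.2775/0.3000 = 0.9250
Terminal stock prices: S_u = 109.2, S_d = 80.75
Terminal payoffs (K − S): max(5.75, 0) = 5.75, max(34.25, 0) = 34.25
Node 0 (S = 95): V_0 = e^(−0.12)·[0.9250·5.7500 + 0.0750·34.2500] = 6.9959

7.00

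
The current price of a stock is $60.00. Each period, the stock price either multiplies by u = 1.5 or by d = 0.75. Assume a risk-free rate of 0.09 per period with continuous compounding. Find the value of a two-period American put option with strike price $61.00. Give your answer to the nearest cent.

$7.91

Risk-neutral probability p = (e^0.09 − 0.75)/(1.5 − 0.75) = 0.3442/0.7500 = 0.4589
Terminal stock prices: S_uu = 135, S_ud = 67.5, S_dd = 33.75
Terminal payoffs (K − S): max(-74, 0) = 0, max(-6.5, 0) = 0, max(27.25, 0) = 27.25
Node u (S = 90): continuation = e^(−0.09)·[0.4589·0.0000 + 0.5411·0.0000] = 0.0000; exercise value = 0.0000 ≤ continuation, so V_u = 0.0000
Node d (S = 45): continuation = e^(−0.09)·[0.4589·0.0000 + 0.5411·27.2500] = 13.4759; exercise value = 16.0000 > continuation, so V_d = 16.0000 (exercise)
Node 0 (S = 60): continuation = e^(−0.09)·[0.4589·0.0000 + 0.5411·16.0000] = 7.9125; exercise value = 1.0000 ≤ continuation, so V_0 = 7.9125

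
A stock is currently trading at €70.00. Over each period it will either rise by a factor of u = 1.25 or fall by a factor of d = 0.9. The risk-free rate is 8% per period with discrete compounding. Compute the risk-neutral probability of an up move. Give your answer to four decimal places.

p = 0.5143

Risk-neutral probability p = (1 + 0.08 − 0.9)/(1.25 − 0.9) = 0.1800/0.3500 = 0.5143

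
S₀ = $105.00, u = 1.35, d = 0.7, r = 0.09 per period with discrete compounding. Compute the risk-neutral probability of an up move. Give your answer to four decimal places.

Risk-neutral probability p = (1 + 0.09 − 0.7)/(1.35 − 0.7) = 0.3900/0.6500 = 0.6000

p = 0.6000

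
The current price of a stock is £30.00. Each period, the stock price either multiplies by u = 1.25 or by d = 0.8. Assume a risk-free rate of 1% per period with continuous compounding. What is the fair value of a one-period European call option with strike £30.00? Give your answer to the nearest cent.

Risk-neutral probability p = (e^0.01 − 0.8)/(1.25 − 0.8) = 0.2101/0.4500 = 0.4668
Terminal stock prices: S_u = 37.5, S_d = 24
Terminal payoffs (S − K): max(7.5, 0) = 7.5, max(-6, 0) = 0
Node 0 (S = 30): V_0 = e^(−0.01)·[0.4668·7.5000 + 0.5332·0.0000] = 3.4660

£3.47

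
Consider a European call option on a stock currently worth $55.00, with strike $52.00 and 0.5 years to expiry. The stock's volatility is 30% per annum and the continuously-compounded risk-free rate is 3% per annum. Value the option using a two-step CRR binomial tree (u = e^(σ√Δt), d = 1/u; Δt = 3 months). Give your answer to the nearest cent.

CRR parameters: u = e^(σ√Δt) = e^(0.3·√0.25) = 1.1618, d = 1/u = 0.8607
Per-period rate: rΔt = 0.03·0.25 = 0.0075, so R = e^0.0075 = 1.0075
Risk-neutral probability p = (e^0.0075 − 0.8607)/(1.1618 − 0.8607) = 0.1468/0.3011 = 0.4876
Terminal stock prices: S_uu = 74.24, S_ud = 55, S_dd = 40.75
Terminal payoffs (S − K): max(22.24, 0) = 22.24, max(3, 0) = 3, max(-11.25, 0) = 0
Node u (S = 63.9): V_u = e^(−0.0075)·[0.4876·22.2422 + 0.5124·3.0000] = 12.2894
Node d (S = 47.34): V_d = e^(−0.0075)·[0.4876·3.0000 + 0.5124·0.0000] = 1.4518
Node 0 (S = 55): V_0 = e^(−0.0075)·[0.4876·12.2894 + 0.5124·1.4518] = 6.6856

$6.69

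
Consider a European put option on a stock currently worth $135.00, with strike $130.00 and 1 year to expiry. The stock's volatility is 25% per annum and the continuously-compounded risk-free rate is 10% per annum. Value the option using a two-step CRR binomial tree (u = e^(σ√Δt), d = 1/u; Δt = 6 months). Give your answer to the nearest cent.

$5.09

CRR parameters: u = e^(σ√Δt) = e^(0.25·√0.5) = 1.1934, d = 1/u = 0.8380
Per-period rate: rΔt = 0.1·0.5 = 0.05, so R = e^0.05 = 1.0513
Risk-neutral probability p = (e^0.05 − 0.8380)/(1.1934 − 0.8380) = 0.2133/0.3554 = 0.6002
Terminal stock prices: S_uu = 192.3, S_ud = 135, S_dd = 94.8
Terminal payoffs (K − S): max(-62.26, 0) = 0, max(-5, 0) = 0, max(35.2, 0) = 35.2
Node u (S = 161.1): V_u = e^(−0.05)·[0.6002·0.0000 + 0.3998·0.0000] = 0.0000
Node d (S = 113.1): V_d = e^(−0.05)·[0.6002·0.0000 + 0.3998·35.2046] = 13.3889
Node 0 (S = 135): V_0 = e^(−0.05)·[0.6002·0.0000 + 0.3998·13.3889] = 5.0920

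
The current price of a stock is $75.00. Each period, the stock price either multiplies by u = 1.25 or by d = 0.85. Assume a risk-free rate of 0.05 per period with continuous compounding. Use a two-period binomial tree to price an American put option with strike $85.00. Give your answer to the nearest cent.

$11.24

Risk-neutral probability p = (e^0.05 − 0.85)/(1.25 − 0.85) = 0.2013/0.4000 = 0.5032
Terminal stock prices: S_uu = 117.2, S_ud = 79.69, S_dd = 54.19
Terminal payoffs (K − S): max(-32.19, 0) = 0, max(5.312, 0) = 5.312, max(30.81, 0) = 30.81
Node u (S = 93.75): continuation = e^(−0.05)·[0.5032·0.0000 + 0.4968·5.3125] = 2.5106; exercise value = 0.0000 ≤ continuation, so V_u = 2.5106
Node d (S = 63.75): continuation = e^(−0.05)·[0.5032·5.3125 + 0.4968·30.8125] = 17.1045; exercise value = 21.2500 > continuation, so V_d = 21.2500 (exercise)
Node 0 (S = 75): continuation = e^(−0.05)·[0.5032·2.5106 + 0.4968·21.2500] = 11.2443; exercise value = 10.0000 ≤ continuation, so V_0 = 11.2443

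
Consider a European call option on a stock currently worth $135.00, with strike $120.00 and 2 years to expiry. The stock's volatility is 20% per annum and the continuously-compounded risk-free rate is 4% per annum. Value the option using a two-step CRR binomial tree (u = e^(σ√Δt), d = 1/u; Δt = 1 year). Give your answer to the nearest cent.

CRR parameters: u = e^(σ√Δt) = e^(0.2·√1) = 1.2214, d = 1/u = 0.8187
Per-period rate: rΔt = 0.04·1 = 0.04, so R = e^0.04 = 1.0408
Risk-neutral probability p = (e^0.04 − 0.8187)/(1.2214 − 0.8187) = 0.2221/0.4027 = 0.5515
Terminal stock prices: S_uu = 201.4, S_ud = 135, S_dd = 90.49
Terminal payoffs (S − K): max(81.4, 0) = 81.4, max(15, 0) = 15, max(-29.51, 0) = 0
Node u (S = 164.9): V_u = e^(−0.04)·[0.5515·81.3963 + 0.4485·15.0000] = 49.5946
Node d (S = 110.5): V_d = e^(−0.04)·[0.5515·15.0000 + 0.4485·0.0000] = 7.9484
Node 0 (S = 135): V_0 = e^(−0.04)·[0.5515·49.5946 + 0.4485·7.9484] = 29.7047

$29.70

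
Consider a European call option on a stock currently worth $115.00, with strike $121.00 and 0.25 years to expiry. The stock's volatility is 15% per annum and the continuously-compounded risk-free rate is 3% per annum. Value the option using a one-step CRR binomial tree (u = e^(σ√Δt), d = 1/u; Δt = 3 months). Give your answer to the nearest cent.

$1.56

CRR parameters: u = e^(σ√Δt) = e^(0.15·√0.25) = 1.0779, d = 1/u = 0.9277
Per-period rate: rΔt = 0.03·0.25 = 0.0075, so R = e^0.0075 = 1.0075
Risk-neutral probability p = (e^0.0075 − 0.9277)/(1.0779 − 0.9277) = 0.0798/0.1501 = 0.5314
Terminal stock prices: S_u = 124, S_d = 106.7
Terminal payoffs (S − K): max(2.957, 0) = 2.957, max(-14.31, 0) = 0
Node 0 (S = 115): V_0 = e^(−0.0075)·[0.5314·2.9567 + 0.4686·0.0000] = 1.5594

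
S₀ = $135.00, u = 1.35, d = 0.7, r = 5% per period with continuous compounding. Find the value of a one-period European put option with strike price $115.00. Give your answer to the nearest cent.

Risk-neutral probability p = (e^0.05 − 0.7)/(1.35 − 0.7) = 0.3513/0.6500 = 0.5404
Terminal stock prices: S_u = 182.2, S_d = 94.5
Terminal payoffs (K − S): max(-67.25, 0) = 0, max(20.5, 0) = 20.5
Node 0 (S = 135): V_0 = e^(−0.05)·[0.5404·0.0000 + 0.4596·20.5000] = 8.9620

$8.96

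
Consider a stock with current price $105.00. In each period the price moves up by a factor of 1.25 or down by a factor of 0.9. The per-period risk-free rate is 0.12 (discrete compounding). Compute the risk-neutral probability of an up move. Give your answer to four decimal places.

Risk-neutral probability p = (1 + 0.12 − 0.9)/(1.25 − 0.9) = 0.2200/0.3500 = 0.6286

p = 0.6286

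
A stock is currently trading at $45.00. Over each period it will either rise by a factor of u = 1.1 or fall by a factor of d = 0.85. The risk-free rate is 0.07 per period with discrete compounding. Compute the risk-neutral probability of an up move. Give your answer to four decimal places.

Risk-neutral probability p = (1 + 0.07 − 0.85)/(1.1 − 0.85) = 0.2200/0.2500 = 0.8800

p = 0.8800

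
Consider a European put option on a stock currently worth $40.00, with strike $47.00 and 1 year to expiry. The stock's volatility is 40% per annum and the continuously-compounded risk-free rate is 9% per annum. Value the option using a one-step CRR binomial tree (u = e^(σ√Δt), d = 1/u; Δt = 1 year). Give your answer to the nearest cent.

$8.93

CRR parameters: u = e^(σ√Δt) = e^(0.4·√1) = 1.4918, d = 1/u = 0.6703
Per-period rate: rΔt = 0.09·1 = 0.09, so R = e^0.09 = 1.0942
Risk-neutral probability p = (e^0.09 − 0.6703)/(1.4918 − 0.6703) = 0.4239/0.8215 = 0.5159
Terminal stock prices: S_u = 59.67, S_d = 26.81
Terminal payoffs (K − S): max(-12.67, 0) = 0, max(20.19, 0) = 20.19
Node 0 (S = 40): V_0 = e^(−0.09)·[0.5159·0.0000 + 0.4841·20.1872] = 8.9306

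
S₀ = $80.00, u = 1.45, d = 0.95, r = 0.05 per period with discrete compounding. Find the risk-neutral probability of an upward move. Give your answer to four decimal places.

Risk-neutral probability p = (1 + 0.05 − 0.95)/(1.45 − 0.95) = 0.1000/0.5000 = 0.2000

p = 0.2000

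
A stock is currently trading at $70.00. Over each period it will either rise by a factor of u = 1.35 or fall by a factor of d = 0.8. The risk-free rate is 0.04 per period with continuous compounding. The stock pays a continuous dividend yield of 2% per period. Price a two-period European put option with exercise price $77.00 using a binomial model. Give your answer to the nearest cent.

$11.31

Per-period risk-free factor R = e^0.04 = 1.0408; dividend-adjusted growth = e^(0.04−0.02) = 1.0202.
Risk-neutral probability p = (1.0202 − 0.8)/(1.35 − 0.8) = 0.2202/0.5500 = 0.4004
Terminal stock prices: S_uu = 127.6, S_ud = 75.6, S_dd = 44.8
Terminal payoffs (K − S): max(-50.58, 0) = 0, max(1.4, 0) = 1.4, max(32.2, 0) = 32.2
Node u (S = 94.5): V_u = e^(−0.04)·[0.4004·0.0000 + 0.5996·1.4000] = 0.8066
Node d (S = 56): V_d = e^(−0.04)·[0.4004·1.4000 + 0.5996·32.2000] = 19.0897
Node 0 (S = 70): V_0 = e^(−0.04)·[0.4004·0.8066 + 0.5996·19.0897] = 11.3082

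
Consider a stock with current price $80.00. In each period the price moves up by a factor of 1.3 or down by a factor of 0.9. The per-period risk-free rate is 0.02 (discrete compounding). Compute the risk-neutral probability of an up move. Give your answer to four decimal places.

p = 0.3000

Risk-neutral probability p = (1 + 0.02 − 0.9)/(1.3 − 0.9) = 0.1200/0.4000 = 0.3000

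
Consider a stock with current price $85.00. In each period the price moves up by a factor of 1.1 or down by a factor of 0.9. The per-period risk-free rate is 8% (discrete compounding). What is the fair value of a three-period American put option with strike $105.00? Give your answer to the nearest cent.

Risk-neutral probability p = (1 + 0.08 − 0.9)/(1.1 − 0.9) = 0.1800/0.2000 = 0.9000
Terminal stock prices: S_uuu = 113.1, S_uud = 92.57, S_udd = 75.74, S_ddd = 61.97
Terminal payoffs (K − S): max(-8.135, 0) = 0, max(12.43, 0) = 12.43, max(29.26, 0) = 29.26, max(43.03, 0) = 43.03
Node uu (S = 102.9): continuation = 1/1.08·[0.9000·0.0000 + 0.1000·12.4350] = 1.1514; exercise value = 2.1500 > continuation, so V_uu = 2.1500 (exercise)
Node ud (S = 84.15): continuation = 1/1.08·[0.9000·12.4350 + 0.1000·29.2650] = 13.0722; exercise value = 20.8500 > continuation, so V_ud = 20.8500 (exercise)
Node dd (S = 68.85): continuation = 1/1.08·[0.9000·29.2650 + 0.1000·43.0350] = 28.3722; exercise value = 36.1500 > continuation, so V_dd = 36.1500 (exercise)
Node u (S = 93.5): continuation = 1/1.08·[0.9000·2.1500 + 0.1000·20.8500] = 3.7222; exercise value = 11.5000 > continuation, so V_u = 11.5000 (exercise)
Node d (S = 76.5): continuation = 1/1.08·[0.9000·20.8500 + 0.1000·36.1500] = 20.7222; exercise value = 28.5000 > continuation, so V_d = 28.5000 (exercise)
Node 0 (S = 85): continuation = 1/1.08·[0.9000·11.5000 + 0.1000·28.5000] = 12.2222; exercise value = 20.0000 > continuation, so V_0 = 20.0000 (exercise)

$20.00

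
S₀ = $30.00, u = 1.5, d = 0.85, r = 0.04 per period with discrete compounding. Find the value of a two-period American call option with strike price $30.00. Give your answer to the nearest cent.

$6.12

Risk-neutral probability p = (1 + 0.04 − 0.85)/(1.5 − 0.85) = 0.1900/0.6500 = 0.2923
Terminal stock prices: S_uu = 67.5, S_ud = 38.25, S_dd = 21.67
Terminal payoffs (S − K): max(37.5, 0) = 37.5, max(8.25, 0) = 8.25, max(-8.325, 0) = 0
Node u (S = 45): continuation = 1/1.04·[0.2923·37.5000 + 0.7077·8.2500] = 16.1538; exercise value = 15.0000 ≤ continuation, so V_u = 16.1538
Node d (S = 25.5): continuation = 1/1.04·[0.2923·8.2500 + 0.7077·0.0000] = 2.3188; exercise value = 0.0000 ≤ continuation, so V_d = 2.3188
Node 0 (S = 30): continuation = 1/1.04·[0.2923·16.1538 + 0.7077·2.3188] = 6.1182; exercise value = 0.0000 ≤ continuation, so V_0 = 6.1182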